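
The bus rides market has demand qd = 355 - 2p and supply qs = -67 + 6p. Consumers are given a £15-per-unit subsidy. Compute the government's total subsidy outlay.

Government cost = £4080

Pre-subsidy: 355 - 2p = -67 + 6p gives p* = 52.75, q* = 249.5.
With the rebate, buyers effectively pay pb = ps − 15, where ps is the price sellers receive.
Demand in terms of ps becomes qd = 355 − 2(ps − 15) = 385 - 2ps. Setting this equal to supply: 385 - 2ps = -67 + 6ps, so ps = 56.5.
Buyers pay pb = 56.5 − 15 = 41.5; q' = -67 + 6·56.5 = 272.
Government outlay = subsidy × quantity = 15 × 272 = 4080.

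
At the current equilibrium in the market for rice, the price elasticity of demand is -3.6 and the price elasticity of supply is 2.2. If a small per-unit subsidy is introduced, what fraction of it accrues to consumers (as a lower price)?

For a small subsidy around the equilibrium, the benefit split depends on the relative slopes, which at a point are proportional to the elasticities.
Buyer share = εs/(εs + |εd|) = 2.2/(2.2 + 3.6) = 11/29; seller share = |εd|/(εs + |εd|) = 18/29.

Consumer share = 11/29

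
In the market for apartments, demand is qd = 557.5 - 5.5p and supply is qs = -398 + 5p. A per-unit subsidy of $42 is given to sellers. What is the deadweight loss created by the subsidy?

Pre-subsidy: 557.5 - 5.5p = -398 + 5p gives p* = 91, q* = 57.
With the subsidy, sellers receive ps = pb + 42 for each unit, where pb is the price buyers pay.
Supply in terms of pb becomes qs = -398 + 5(pb + 42) = -188 + 5pb. Setting this equal to demand: 557.5 - 5.5pb = -188 + 5pb, so pb = 71.
Sellers receive ps = 71 + 42 = 113; q' = 557.5 − 5.5·71 = 167.
The subsidy expands output by 167 − 57 = 110 past the efficient level; on those units the gap between marginal cost and willingness to pay runs from 0 up to 42.
DWL = ½ × 42 × 110 = 2310.

Deadweight loss = $2310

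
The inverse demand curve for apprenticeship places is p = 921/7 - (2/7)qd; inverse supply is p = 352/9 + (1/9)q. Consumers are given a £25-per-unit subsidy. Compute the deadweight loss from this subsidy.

Deadweight loss = £787.5

Pre-subsidy: 921/7 - (2/7)q = 352/9 + (1/9)q gives q* = 233 and p* = 65.
With the rebate, buyers effectively pay pb = ps − 25, where ps is the price sellers receive.
On the curves, pb = 921/7 - (2/7)q and ps = 352/9 + (1/9)q; the wedge ps − pb = 25 gives 352/9 + (1/9)q − (921/7 - (2/7)q) = 25, so q' = 296.
Then pb = 921/7 − (2/7)·296 = 47 and ps = 352/9 + (1/9)·296 = 72.
The subsidy expands output by 296 − 233 = 63 past the efficient level; on those units the gap between marginal cost and willingness to pay runs from 0 up to 25.
DWL = ½ × 25 × 63 = 787.5.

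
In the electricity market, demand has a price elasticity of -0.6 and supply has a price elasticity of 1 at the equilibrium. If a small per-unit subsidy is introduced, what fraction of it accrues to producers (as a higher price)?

Producer share = 0.375

For a small subsidy around the equilibrium, the benefit split depends on the relative slopes, which at a point are proportional to the elasticities.
Buyer share = εs/(εs + |εd|) = 1/(1 + 0.6) = 0.625; seller share = |εd|/(εs + |εd|) = 0.375.
So producers capture 0.375 of the subsidy.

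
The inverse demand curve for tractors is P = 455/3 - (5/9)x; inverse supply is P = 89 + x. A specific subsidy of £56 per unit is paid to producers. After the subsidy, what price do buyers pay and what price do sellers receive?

Pre-subsidy: 455/3 - (5/9)x = 89 + x gives x* = 282/7 and P* = 905/7.
With the subsidy, sellers receive Ps = Pb + 56 for each unit, where Pb is the price buyers pay.
On the curves, Pb = 455/3 - (5/9)x and Ps = 89 + x; the wedge Ps − Pb = 56 gives 89 + x − (455/3 - (5/9)x) = 56, so x' = 534/7.
Then Pb = 455/3 − (5/9)·(534/7) = 765/7 and Ps = 89 + 1·(534/7) = 1157/7.

Buyers pay 765/7; sellers receive 1157/7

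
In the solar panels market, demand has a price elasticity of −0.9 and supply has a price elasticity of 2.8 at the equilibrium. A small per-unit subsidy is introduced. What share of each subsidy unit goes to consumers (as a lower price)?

For a small subsidy around the equilibrium, the benefit split depends on the relative slopes, which at a point are proportional to the elasticities.
Buyer share = εs/(εs + |εd|) = 2.8/(2.8 + 0.9) = 28/37; seller share = |εd|/(εs + |εd|) = 9/37.

Consumer share = 28/37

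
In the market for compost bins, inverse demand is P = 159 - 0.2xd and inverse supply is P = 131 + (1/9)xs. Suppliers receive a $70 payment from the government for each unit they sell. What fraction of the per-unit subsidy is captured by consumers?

Pre-subsidy: 159 - 0.2x = 131 + (1/9)x gives x* = 90 and P* = 141.
With the subsidy, sellers receive Ps = Pb + 70 for each unit, where Pb is the price buyers pay.
On the curves, Pb = 159 - 0.2x and Ps = 131 + (1/9)x; the wedge Ps − Pb = 70 gives 131 + (1/9)x − (159 - 0.2x) = 70, so x' = 315.
Then Pb = 159 − 0.2·315 = 96 and Ps = 131 + (1/9)·315 = 166.
Buyers' price falls by P* − Pb = 141 − 96 = 45; sellers' price rises by Ps − P* = 166 − 141 = 25.
So consumers capture 45/70 = 9/14 of each unit of subsidy.

Consumer share = 9/14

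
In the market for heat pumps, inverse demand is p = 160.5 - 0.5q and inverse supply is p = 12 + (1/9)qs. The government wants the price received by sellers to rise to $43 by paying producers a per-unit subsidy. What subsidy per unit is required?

Required subsidy s = $22 per unit

At a seller price of 43, quantity supplied is -108 + 9·43 = 279.
Buyers absorb 279 only when they pay pb = 160.5 − 0.5·279 = 21.
s = ps − pb = 43 − 21 = 22.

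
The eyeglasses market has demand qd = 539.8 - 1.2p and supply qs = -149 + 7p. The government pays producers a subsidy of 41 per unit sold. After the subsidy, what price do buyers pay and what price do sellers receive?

Buyers pay 49; sellers receive 90

Pre-subsidy: 539.8 - 1.2p = -149 + 7p gives p* = 84, q* = 439.
With the subsidy, sellers receive ps = pb + 41 for each unit, where pb is the price buyers pay.
Supply in terms of pb becomes qs = -149 + 7(pb + 41) = 138 + 7pb. Setting this equal to demand: 539.8 - 1.2pb = 138 + 7pb, so pb = 49.
Sellers receive ps = 49 + 41 = 90; q' = 539.8 − 1.2·49 = 481.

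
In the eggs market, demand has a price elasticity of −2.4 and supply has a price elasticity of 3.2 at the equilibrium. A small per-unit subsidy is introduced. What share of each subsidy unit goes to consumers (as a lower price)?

For a small subsidy around the equilibrium, the benefit split depends on the relative slopes, which at a point are proportional to the elasticities.
Buyer share = εs/(εs + |εd|) = 3.2/(3.2 + 2.4) = 4/7; seller share = |εd|/(εs + |εd|) = 3/7.

Consumer share = 4/7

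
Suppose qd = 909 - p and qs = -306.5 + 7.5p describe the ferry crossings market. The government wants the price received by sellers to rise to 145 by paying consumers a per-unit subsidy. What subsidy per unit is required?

At a seller price of 145, quantity supplied is -306.5 + 7.5·145 = 781.
Buyers absorb 781 only when they pay pb with 909 − 1·pb = 781, i.e. pb = 128.
s = ps − pb = 145 − 128 = 17.

Required subsidy s = 17 per unit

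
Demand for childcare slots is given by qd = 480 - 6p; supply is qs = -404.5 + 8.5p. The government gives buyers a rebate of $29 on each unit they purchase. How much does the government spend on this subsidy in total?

Government cost = $6264

Pre-subsidy: 480 - 6p = -404.5 + 8.5p gives p* = 61, q* = 114.
With the rebate, buyers effectively pay pb = ps − 29, where ps is the price sellers receive.
Demand in terms of ps becomes qd = 480 − 6(ps − 29) = 654 - 6ps. Setting this equal to supply: 654 - 6ps = -404.5 + 8.5ps, so ps = 73.
Buyers pay pb = 73 − 29 = 44; q' = -404.5 + 8.5·73 = 216.
Government outlay = subsidy × quantity = 29 × 216 = 6264.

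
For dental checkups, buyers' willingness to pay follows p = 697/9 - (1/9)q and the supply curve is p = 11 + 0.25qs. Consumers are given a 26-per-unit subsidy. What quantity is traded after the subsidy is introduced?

q' = 256

Pre-subsidy: 697/9 - (1/9)q = 11 + 0.25q gives q* = 184 and p* = 57.
With the rebate, buyers effectively pay pb = ps − 26, where ps is the price sellers receive.
On the curves, pb = 697/9 - (1/9)q and ps = 11 + 0.25q; the wedge ps − pb = 26 gives 11 + 0.25q − (697/9 - (1/9)q) = 26, so q' = 256.
Then pb = 697/9 − (1/9)·256 = 49 and ps = 11 + 0.25·256 = 75.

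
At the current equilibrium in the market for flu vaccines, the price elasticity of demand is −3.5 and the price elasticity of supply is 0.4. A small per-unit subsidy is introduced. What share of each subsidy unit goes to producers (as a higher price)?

For a small subsidy around the equilibrium, the benefit split depends on the relative slopes, which at a point are proportional to the elasticities.
Buyer share = εs/(εs + |εd|) = 0.4/(0.4 + 3.5) = 4/39; seller share = |εd|/(εs + |εd|) = 35/39.
So producers capture 35/39 of the subsidy.

Producer share = 35/39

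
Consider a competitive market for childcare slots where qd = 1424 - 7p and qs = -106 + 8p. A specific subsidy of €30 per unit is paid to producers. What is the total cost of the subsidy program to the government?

Pre-subsidy: 1424 - 7p = -106 + 8p gives p* = 102, q* = 710.
With the subsidy, sellers receive ps = pb + 30 for each unit, where pb is the price buyers pay.
Supply in terms of pb becomes qs = -106 + 8(pb + 30) = 134 + 8pb. Setting this equal to demand: 1424 - 7pb = 134 + 8pb, so pb = 86.
Sellers receive ps = 86 + 30 = 116; q' = 1424 − 7·86 = 822.
Government outlay = subsidy × quantity = 30 × 822 = 24660.

Government cost = €24660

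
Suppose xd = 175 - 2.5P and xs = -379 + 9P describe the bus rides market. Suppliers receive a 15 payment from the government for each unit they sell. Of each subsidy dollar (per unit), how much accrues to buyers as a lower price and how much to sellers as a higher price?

Buyers gain 270/23 per unit; sellers gain 75/23 per unit

Pre-subsidy: 175 - 2.5P = -379 + 9P gives P* = 1108/23, x* = 1255/23.
With the subsidy, sellers receive Ps = Pb + 15 for each unit, where Pb is the price buyers pay.
Supply in terms of Pb becomes xs = -379 + 9(Pb + 15) = -244 + 9Pb. Setting this equal to demand: 175 - 2.5Pb = -244 + 9Pb, so Pb = 838/23.
Sellers receive Ps = 838/23 + 15 = 1183/23; x' = 175 − 2.5·(838/23) = 1930/23.
Buyers' price falls by P* − Pb = 1108/23 − 838/23 = 270/23; sellers' price rises by Ps − P* = 1183/23 − 1108/23 = 75/23.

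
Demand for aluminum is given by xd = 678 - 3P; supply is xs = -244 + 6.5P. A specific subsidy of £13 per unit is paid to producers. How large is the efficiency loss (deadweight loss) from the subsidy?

Deadweight loss = 6591/38

Pre-subsidy: 678 - 3P = -244 + 6.5P gives P* = 1844/19, x* = 7350/19.
With the subsidy, sellers receive Ps = Pb + 13 for each unit, where Pb is the price buyers pay.
Supply in terms of Pb becomes xs = -244 + 6.5(Pb + 13) = -159.5 + 6.5Pb. Setting this equal to demand: 678 - 3Pb = -159.5 + 6.5Pb, so Pb = 1675/19.
Sellers receive Ps = 1675/19 + 13 = 1922/19; x' = 678 − 3·(1675/19) = 7857/19.
The subsidy expands output by 7857/19 − 7350/19 = 507/19 past the efficient level; on those units the gap between marginal cost and willingness to pay runs from 0 up to 13.
DWL = ½ × 13 × 507/19 = 6591/38.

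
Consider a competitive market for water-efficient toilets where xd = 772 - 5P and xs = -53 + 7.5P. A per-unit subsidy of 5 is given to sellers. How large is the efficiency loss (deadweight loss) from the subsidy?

Pre-subsidy: 772 - 5P = -53 + 7.5P gives P* = 66, x* = 442.
With the subsidy, sellers receive Ps = Pb + 5 for each unit, where Pb is the price buyers pay.
Supply in terms of Pb becomes xs = -53 + 7.5(Pb + 5) = -15.5 + 7.5Pb. Setting this equal to demand: 772 - 5Pb = -15.5 + 7.5Pb, so Pb = 63.
Sellers receive Ps = 63 + 5 = 68; x' = 772 − 5·63 = 457.
The subsidy expands output by 457 − 442 = 15 past the efficient level; on those units the gap between marginal cost and willingness to pay runs from 0 up to 5.
DWL = ½ × 5 × 15 = 37.5.

Deadweight loss = 37.5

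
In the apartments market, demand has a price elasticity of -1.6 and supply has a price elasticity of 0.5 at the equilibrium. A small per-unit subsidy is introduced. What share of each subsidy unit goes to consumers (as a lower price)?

For a small subsidy around the equilibrium, the benefit split depends on the relative slopes, which at a point are proportional to the elasticities.
Buyer share = εs/(εs + |εd|) = 0.5/(0.5 + 1.6) = 5/21; seller share = |εd|/(εs + |εd|) = 16/21.

Consumer share = 5/21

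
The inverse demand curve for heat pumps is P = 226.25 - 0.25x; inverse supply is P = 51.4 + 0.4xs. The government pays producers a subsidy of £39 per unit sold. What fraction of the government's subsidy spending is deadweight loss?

DWL / government spending = 30/329

Pre-subsidy: 226.25 - 0.25x = 51.4 + 0.4x gives x* = 269 and P* = 159.
With the subsidy, sellers receive Ps = Pb + 39 for each unit, where Pb is the price buyers pay.
On the curves, Pb = 226.25 - 0.25x and Ps = 51.4 + 0.4x; the wedge Ps − Pb = 39 gives 51.4 + 0.4x − (226.25 - 0.25x) = 39, so x' = 329.
Then Pb = 226.25 − 0.25·329 = 144 and Ps = 51.4 + 0.4·329 = 183.
ΔCS = ½(269 + 329)(159 − 144) = 4485; ΔPS = ½(269 + 329)(183 − 159) = 7176.
Government spending = 39 × 329 = 12831.
DWL = ½ × 39 × (329 − 269) = 1170; fraction = 1170 / 12831 = 30/329.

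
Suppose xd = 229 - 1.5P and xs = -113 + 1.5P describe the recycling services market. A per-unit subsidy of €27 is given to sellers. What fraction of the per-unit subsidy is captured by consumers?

Pre-subsidy: 229 - 1.5P = -113 + 1.5P gives P* = 114, x* = 58.
With the subsidy, sellers receive Ps = Pb + 27 for each unit, where Pb is the price buyers pay.
Supply in terms of Pb becomes xs = -113 + 1.5(Pb + 27) = -72.5 + 1.5Pb. Setting this equal to demand: 229 - 1.5Pb = -72.5 + 1.5Pb, so Pb = 100.5.
Sellers receive Ps = 100.5 + 27 = 127.5; x' = 229 − 1.5·100.5 = 78.25.
Buyers' price falls by P* − Pb = 114 − 100.5 = 13.5; sellers' price rises by Ps − P* = 127.5 − 114 = 13.5.
So consumers capture 13.5/27 = 0.5 of each unit of subsidy.

Consumer share = 0.5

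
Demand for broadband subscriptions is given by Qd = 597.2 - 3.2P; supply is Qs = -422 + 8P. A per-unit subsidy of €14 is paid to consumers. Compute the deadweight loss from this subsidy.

Pre-subsidy: 597.2 - 3.2P = -422 + 8P gives P* = 91, Q* = 306.
With the rebate, buyers effectively pay Pb = Ps − 14, where Ps is the price sellers receive.
Demand in terms of Ps becomes Qd = 597.2 − 3.2(Ps − 14) = 642 - 3.2Ps. Setting this equal to supply: 642 - 3.2Ps = -422 + 8Ps, so Ps = 95.
Buyers pay Pb = 95 − 14 = 81; Q' = -422 + 8·95 = 338.
The subsidy expands output by 338 − 306 = 32 past the efficient level; on those units the gap between marginal cost and willingness to pay runs from 0 up to 14.
DWL = ½ × 14 × 32 = 224.

Deadweight loss = €224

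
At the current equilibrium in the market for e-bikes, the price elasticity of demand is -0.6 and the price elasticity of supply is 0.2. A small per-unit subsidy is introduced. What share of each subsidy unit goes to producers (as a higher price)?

For a small subsidy around the equilibrium, the benefit split depends on the relative slopes, which at a point are proportional to the elasticities.
Buyer share = εs/(εs + |εd|) = 0.2/(0.2 + 0.6) = 0.25; seller share = |εd|/(εs + |εd|) = 0.75.
So producers capture 0.75 of the subsidy.

Producer share = 0.75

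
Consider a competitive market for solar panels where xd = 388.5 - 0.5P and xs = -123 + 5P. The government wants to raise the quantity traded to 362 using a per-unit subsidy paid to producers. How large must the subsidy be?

At x = 362, invert demand for the buyer price: Pb = (388.5 − 362)/0.5 = 53; invert supply for the seller price: Ps = (362 − (-123))/5 = 97.
The subsidy must fill the gap: s = Ps − Pb = 97 − 53 = 44.

Required subsidy s = 44 per unit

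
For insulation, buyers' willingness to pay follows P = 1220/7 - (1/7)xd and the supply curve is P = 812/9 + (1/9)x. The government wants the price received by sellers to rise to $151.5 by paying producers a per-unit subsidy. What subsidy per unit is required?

Required subsidy s = $56 per unit

At a seller price of 151.5, quantity supplied is -812 + 9·151.5 = 551.5.
Buyers absorb 551.5 only when they pay Pb = 1220/7 − (1/7)·551.5 = 95.5.
s = Ps − Pb = 151.5 − 95.5 = 56.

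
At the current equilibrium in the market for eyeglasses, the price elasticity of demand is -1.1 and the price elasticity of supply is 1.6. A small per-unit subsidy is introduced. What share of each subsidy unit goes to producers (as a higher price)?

Producer share = 11/27

For a small subsidy around the equilibrium, the benefit split depends on the relative slopes, which at a point are proportional to the elasticities.
Buyer share = εs/(εs + |εd|) = 1.6/(1.6 + 1.1) = 16/27; seller share = |εd|/(εs + |εd|) = 11/27.
So producers capture 11/27 of the subsidy.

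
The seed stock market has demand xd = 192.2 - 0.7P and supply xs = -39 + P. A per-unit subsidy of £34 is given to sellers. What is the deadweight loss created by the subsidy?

Pre-subsidy: 192.2 - 0.7P = -39 + P gives P* = 136, x* = 97.
With the subsidy, sellers receive Ps = Pb + 34 for each unit, where Pb is the price buyers pay.
Supply in terms of Pb becomes xs = -39 + 1(Pb + 34) = -5 + Pb. Setting this equal to demand: 192.2 - 0.7Pb = -5 + Pb, so Pb = 116.
Sellers receive Ps = 116 + 34 = 150; x' = 192.2 − 0.7·116 = 111.
The subsidy expands output by 111 − 97 = 14 past the efficient level; on those units the gap between marginal cost and willingness to pay runs from 0 up to 34.
DWL = ½ × 34 × 14 = 238.

Deadweight loss = £238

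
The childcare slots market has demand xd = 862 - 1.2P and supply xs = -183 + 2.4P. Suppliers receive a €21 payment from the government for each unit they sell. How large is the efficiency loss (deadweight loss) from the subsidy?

Deadweight loss = €176.4

Pre-subsidy: 862 - 1.2P = -183 + 2.4P gives P* = 5225/18, x* = 1541/3.
With the subsidy, sellers receive Ps = Pb + 21 for each unit, where Pb is the price buyers pay.
Supply in terms of Pb becomes xs = -183 + 2.4(Pb + 21) = -132.6 + 2.4Pb. Setting this equal to demand: 862 - 1.2Pb = -132.6 + 2.4Pb, so Pb = 4973/18.
Sellers receive Ps = 4973/18 + 21 = 5351/18; x' = 862 − 1.2·(4973/18) = 7957/15.
The subsidy expands output by 7957/15 − 1541/3 = 16.8 past the efficient level; on those units the gap between marginal cost and willingness to pay runs from 0 up to 21.
DWL = ½ × 21 × 16.8 = 176.4.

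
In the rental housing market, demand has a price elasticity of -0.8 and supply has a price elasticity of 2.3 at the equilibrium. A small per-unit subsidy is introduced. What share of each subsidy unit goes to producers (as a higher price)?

Producer share = 8/31

For a small subsidy around the equilibrium, the benefit split depends on the relative slopes, which at a point are proportional to the elasticities.
Buyer share = εs/(εs + |εd|) = 2.3/(2.3 + 0.8) = 23/31; seller share = |εd|/(εs + |εd|) = 8/31.
So producers capture 8/31 of the subsidy.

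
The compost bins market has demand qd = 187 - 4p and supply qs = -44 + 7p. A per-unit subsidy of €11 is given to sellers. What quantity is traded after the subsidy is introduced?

Pre-subsidy: 187 - 4p = -44 + 7p gives p* = 21, q* = 103.
With the subsidy, sellers receive ps = pb + 11 for each unit, where pb is the price buyers pay.
Supply in terms of pb becomes qs = -44 + 7(pb + 11) = 33 + 7pb. Setting this equal to demand: 187 - 4pb = 33 + 7pb, so pb = 14.
Sellers receive ps = 14 + 11 = 25; q' = 187 − 4·14 = 131.

q' = 131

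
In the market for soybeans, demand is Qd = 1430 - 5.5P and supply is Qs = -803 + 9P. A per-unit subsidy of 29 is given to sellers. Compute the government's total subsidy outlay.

Government cost = 19778

Pre-subsidy: 1430 - 5.5P = -803 + 9P gives P* = 154, Q* = 583.
With the subsidy, sellers receive Ps = Pb + 29 for each unit, where Pb is the price buyers pay.
Supply in terms of Pb becomes Qs = -803 + 9(Pb + 29) = -542 + 9Pb. Setting this equal to demand: 1430 - 5.5Pb = -542 + 9Pb, so Pb = 136.
Sellers receive Ps = 136 + 29 = 165; Q' = 1430 − 5.5·136 = 682.
Government outlay = subsidy × quantity = 29 × 682 = 19778.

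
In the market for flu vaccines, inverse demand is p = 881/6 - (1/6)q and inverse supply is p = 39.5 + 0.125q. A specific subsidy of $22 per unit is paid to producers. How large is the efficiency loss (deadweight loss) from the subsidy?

Pre-subsidy: 881/6 - (1/6)q = 39.5 + 0.125q gives q* = 368 and p* = 85.5.
With the subsidy, sellers receive ps = pb + 22 for each unit, where pb is the price buyers pay.
On the curves, pb = 881/6 - (1/6)q and ps = 39.5 + 0.125q; the wedge ps − pb = 22 gives 39.5 + 0.125q − (881/6 - (1/6)q) = 22, so q' = 3104/7.
Then pb = 881/6 − (1/6)·(3104/7) = 1021/14 and ps = 39.5 + 0.125·(3104/7) = 1329/14.
The subsidy expands output by 3104/7 − 368 = 528/7 past the efficient level; on those units the gap between marginal cost and willingness to pay runs from 0 up to 22.
DWL = ½ × 22 × 528/7 = 5808/7.

Deadweight loss = 5808/7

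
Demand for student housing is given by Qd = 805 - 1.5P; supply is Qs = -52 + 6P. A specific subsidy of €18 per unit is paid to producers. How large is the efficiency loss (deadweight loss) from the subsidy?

Pre-subsidy: 805 - 1.5P = -52 + 6P gives P* = 1714/15, Q* = 633.6.
With the subsidy, sellers receive Ps = Pb + 18 for each unit, where Pb is the price buyers pay.
Supply in terms of Pb becomes Qs = -52 + 6(Pb + 18) = 56 + 6Pb. Setting this equal to demand: 805 - 1.5Pb = 56 + 6Pb, so Pb = 1498/15.
Sellers receive Ps = 1498/15 + 18 = 1768/15; Q' = 805 − 1.5·(1498/15) = 655.2.
The subsidy expands output by 655.2 − 633.6 = 21.6 past the efficient level; on those units the gap between marginal cost and willingness to pay runs from 0 up to 18.
DWL = ½ × 18 × 21.6 = 194.4.

Deadweight loss = €194.4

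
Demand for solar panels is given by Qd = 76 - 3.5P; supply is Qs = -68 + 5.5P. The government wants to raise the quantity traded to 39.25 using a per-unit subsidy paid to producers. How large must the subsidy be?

Required subsidy s = 9 per unit

At Q = 39.25, invert demand for the buyer price: Pb = (76 − 39.25)/3.5 = 10.5; invert supply for the seller price: Ps = (39.25 − (-68))/5.5 = 19.5.
The subsidy must fill the gap: s = Ps − Pb = 19.5 − 10.5 = 9.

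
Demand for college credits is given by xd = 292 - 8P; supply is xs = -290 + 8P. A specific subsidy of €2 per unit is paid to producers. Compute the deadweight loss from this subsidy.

Pre-subsidy: 292 - 8P = -290 + 8P gives P* = 36.375, x* = 1.
With the subsidy, sellers receive Ps = Pb + 2 for each unit, where Pb is the price buyers pay.
Supply in terms of Pb becomes xs = -290 + 8(Pb + 2) = -274 + 8Pb. Setting this equal to demand: 292 - 8Pb = -274 + 8Pb, so Pb = 35.375.
Sellers receive Ps = 35.375 + 2 = 37.375; x' = 292 − 8·35.375 = 9.
The subsidy expands output by 9 − 1 = 8 past the efficient level; on those units the gap between marginal cost and willingness to pay runs from 0 up to 2.
DWL = ½ × 2 × 8 = 8.

Deadweight loss = €8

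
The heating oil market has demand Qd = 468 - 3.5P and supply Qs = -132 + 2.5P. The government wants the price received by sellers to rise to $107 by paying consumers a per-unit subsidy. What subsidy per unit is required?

Required subsidy s = $12 per unit

At a seller price of 107, quantity supplied is -132 + 2.5·107 = 135.5.
Buyers absorb 135.5 only when they pay Pb with 468 − 3.5·Pb = 135.5, i.e. Pb = 95.
s = Ps − Pb = 107 − 95 = 12.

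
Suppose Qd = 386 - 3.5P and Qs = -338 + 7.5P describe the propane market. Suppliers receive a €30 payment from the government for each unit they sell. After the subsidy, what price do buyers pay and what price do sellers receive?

Pre-subsidy: 386 - 3.5P = -338 + 7.5P gives P* = 724/11, Q* = 1712/11.
With the subsidy, sellers receive Ps = Pb + 30 for each unit, where Pb is the price buyers pay.
Supply in terms of Pb becomes Qs = -338 + 7.5(Pb + 30) = -113 + 7.5Pb. Setting this equal to demand: 386 - 3.5Pb = -113 + 7.5Pb, so Pb = 499/11.
Sellers receive Ps = 499/11 + 30 = 829/11; Q' = 386 − 3.5·(499/11) = 4999/22.

Buyers pay 499/11; sellers receive 829/11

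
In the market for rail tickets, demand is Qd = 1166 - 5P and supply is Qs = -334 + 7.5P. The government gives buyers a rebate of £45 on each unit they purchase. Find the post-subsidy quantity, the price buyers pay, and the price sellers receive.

Q' = 701; buyers pay £93; sellers receive £138

Pre-subsidy: 1166 - 5P = -334 + 7.5P gives P* = 120, Q* = 566.
With the rebate, buyers effectively pay Pb = Ps − 45, where Ps is the price sellers receive.
Demand in terms of Ps becomes Qd = 1166 − 5(Ps − 45) = 1391 - 5Ps. Setting this equal to supply: 1391 - 5Ps = -334 + 7.5Ps, so Ps = 138.
Buyers pay Pb = 138 − 45 = 93; Q' = -334 + 7.5·138 = 701.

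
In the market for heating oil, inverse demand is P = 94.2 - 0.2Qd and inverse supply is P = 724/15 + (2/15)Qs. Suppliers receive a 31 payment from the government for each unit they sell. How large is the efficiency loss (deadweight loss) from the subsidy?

Deadweight loss = 1441.5

Pre-subsidy: 94.2 - 0.2Q = 724/15 + (2/15)Q gives Q* = 137.8 and P* = 66.64.
With the subsidy, sellers receive Ps = Pb + 31 for each unit, where Pb is the price buyers pay.
On the curves, Pb = 94.2 - 0.2Q and Ps = 724/15 + (2/15)Q; the wedge Ps − Pb = 31 gives 724/15 + (2/15)Q − (94.2 - 0.2Q) = 31, so Q' = 230.8.
Then Pb = 94.2 − 0.2·230.8 = 48.04 and Ps = 724/15 + (2/15)·230.8 = 79.04.
The subsidy expands output by 230.8 − 137.8 = 93 past the efficient level; on those units the gap between marginal cost and willingness to pay runs from 0 up to 31.
DWL = ½ × 31 × 93 = 1441.5.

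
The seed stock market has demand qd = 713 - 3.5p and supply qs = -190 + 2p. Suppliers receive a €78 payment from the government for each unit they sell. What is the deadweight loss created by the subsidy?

Deadweight loss = 42588/11

Pre-subsidy: 713 - 3.5p = -190 + 2p gives p* = 1806/11, q* = 1522/11.
With the subsidy, sellers receive ps = pb + 78 for each unit, where pb is the price buyers pay.
Supply in terms of pb becomes qs = -190 + 2(pb + 78) = -34 + 2pb. Setting this equal to demand: 713 - 3.5pb = -34 + 2pb, so pb = 1494/11.
Sellers receive ps = 1494/11 + 78 = 2352/11; q' = 713 − 3.5·(1494/11) = 2614/11.
The subsidy expands output by 2614/11 − 1522/11 = 1092/11 past the efficient level; on those units the gap between marginal cost and willingness to pay runs from 0 up to 78.
DWL = ½ × 78 × 1092/11 = 42588/11.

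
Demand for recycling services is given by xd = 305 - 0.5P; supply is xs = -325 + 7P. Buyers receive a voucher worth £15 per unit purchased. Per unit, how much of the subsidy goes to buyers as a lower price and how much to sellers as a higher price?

Buyers gain £14 per unit; sellers gain £1 per unit

Pre-subsidy: 305 - 0.5P = -325 + 7P gives P* = 84, x* = 263.
With the rebate, buyers effectively pay Pb = Ps − 15, where Ps is the price sellers receive.
Demand in terms of Ps becomes xd = 305 − 0.5(Ps − 15) = 312.5 - 0.5Ps. Setting this equal to supply: 312.5 - 0.5Ps = -325 + 7Ps, so Ps = 85.
Buyers pay Pb = 85 − 15 = 70; x' = -325 + 7·85 = 270.
Buyers' price falls by P* − Pb = 84 − 70 = 14; sellers' price rises by Ps − P* = 85 − 84 = 1.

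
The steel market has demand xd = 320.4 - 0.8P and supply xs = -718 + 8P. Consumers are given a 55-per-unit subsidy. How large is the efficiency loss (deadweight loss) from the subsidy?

Deadweight loss = 1100

Pre-subsidy: 320.4 - 0.8P = -718 + 8P gives P* = 118, x* = 226.
With the rebate, buyers effectively pay Pb = Ps − 55, where Ps is the price sellers receive.
Demand in terms of Ps becomes xd = 320.4 − 0.8(Ps − 55) = 364.4 - 0.8Ps. Setting this equal to supply: 364.4 - 0.8Ps = -718 + 8Ps, so Ps = 123.
Buyers pay Pb = 123 − 55 = 68; x' = -718 + 8·123 = 266.
The subsidy expands output by 266 − 226 = 40 past the efficient level; on those units the gap between marginal cost and willingness to pay runs from 0 up to 55.
DWL = ½ × 55 × 40 = 1100.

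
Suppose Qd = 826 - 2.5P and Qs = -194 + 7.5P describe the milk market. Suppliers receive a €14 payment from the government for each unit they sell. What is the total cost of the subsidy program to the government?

Government cost = €8361.5

Pre-subsidy: 826 - 2.5P = -194 + 7.5P gives P* = 102, Q* = 571.
With the subsidy, sellers receive Ps = Pb + 14 for each unit, where Pb is the price buyers pay.
Supply in terms of Pb becomes Qs = -194 + 7.5(Pb + 14) = -89 + 7.5Pb. Setting this equal to demand: 826 - 2.5Pb = -89 + 7.5Pb, so Pb = 91.5.
Sellers receive Ps = 91.5 + 14 = 105.5; Q' = 826 − 2.5·91.5 = 597.25.
Government outlay = subsidy × quantity = 14 × 597.25 = 8361.5.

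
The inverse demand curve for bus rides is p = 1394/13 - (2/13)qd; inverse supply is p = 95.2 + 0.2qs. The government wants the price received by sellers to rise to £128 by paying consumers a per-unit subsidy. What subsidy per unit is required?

Required subsidy s = £46 per unit

At a seller price of 128, quantity supplied is -476 + 5·128 = 164.
Buyers absorb 164 only when they pay pb = 1394/13 − (2/13)·164 = 82.
s = ps − pb = 128 − 82 = 46.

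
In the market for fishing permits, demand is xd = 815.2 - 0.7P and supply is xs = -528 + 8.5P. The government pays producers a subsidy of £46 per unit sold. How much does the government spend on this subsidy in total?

Pre-subsidy: 815.2 - 0.7P = -528 + 8.5P gives P* = 146, x* = 713.
With the subsidy, sellers receive Ps = Pb + 46 for each unit, where Pb is the price buyers pay.
Supply in terms of Pb becomes xs = -528 + 8.5(Pb + 46) = -137 + 8.5Pb. Setting this equal to demand: 815.2 - 0.7Pb = -137 + 8.5Pb, so Pb = 103.5.
Sellers receive Ps = 103.5 + 46 = 149.5; x' = 815.2 − 0.7·103.5 = 742.75.
Government outlay = subsidy × quantity = 46 × 742.75 = 34166.5.

Government cost = £34166.5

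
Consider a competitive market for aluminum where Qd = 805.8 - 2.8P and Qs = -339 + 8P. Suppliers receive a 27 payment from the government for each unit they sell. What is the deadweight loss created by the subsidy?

Pre-subsidy: 805.8 - 2.8P = -339 + 8P gives P* = 106, Q* = 509.
With the subsidy, sellers receive Ps = Pb + 27 for each unit, where Pb is the price buyers pay.
Supply in terms of Pb becomes Qs = -339 + 8(Pb + 27) = -123 + 8Pb. Setting this equal to demand: 805.8 - 2.8Pb = -123 + 8Pb, so Pb = 86.
Sellers receive Ps = 86 + 27 = 113; Q' = 805.8 − 2.8·86 = 565.
The subsidy expands output by 565 − 509 = 56 past the efficient level; on those units the gap between marginal cost and willingness to pay runs from 0 up to 27.
DWL = ½ × 27 × 56 = 756.

Deadweight loss = 756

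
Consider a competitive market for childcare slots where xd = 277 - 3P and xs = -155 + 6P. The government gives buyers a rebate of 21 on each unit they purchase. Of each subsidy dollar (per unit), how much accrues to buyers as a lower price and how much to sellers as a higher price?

Buyers gain 14 per unit; sellers gain 7 per unit

Pre-subsidy: 277 - 3P = -155 + 6P gives P* = 48, x* = 133.
With the rebate, buyers effectively pay Pb = Ps − 21, where Ps is the price sellers receive.
Demand in terms of Ps becomes xd = 277 − 3(Ps − 21) = 340 - 3Ps. Setting this equal to supply: 340 - 3Ps = -155 + 6Ps, so Ps = 55.
Buyers pay Pb = 55 − 21 = 34; x' = -155 + 6·55 = 175.
Buyers' price falls by P* − Pb = 48 − 34 = 14; sellers' price rises by Ps − P* = 55 − 48 = 7.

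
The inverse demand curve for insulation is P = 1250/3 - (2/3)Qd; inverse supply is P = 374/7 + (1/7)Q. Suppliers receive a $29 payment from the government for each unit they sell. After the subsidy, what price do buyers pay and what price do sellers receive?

Buyers pay 1592/17; sellers receive 2085/17

Pre-subsidy: 1250/3 - (2/3)Q = 374/7 + (1/7)Q gives Q* = 7628/17 and P* = 1998/17.
With the subsidy, sellers receive Ps = Pb + 29 for each unit, where Pb is the price buyers pay.
On the curves, Pb = 1250/3 - (2/3)Q and Ps = 374/7 + (1/7)Q; the wedge Ps − Pb = 29 gives 374/7 + (1/7)Q − (1250/3 - (2/3)Q) = 29, so Q' = 8237/17.
Then Pb = 1250/3 − (2/3)·(8237/17) = 1592/17 and Ps = 374/7 + (1/7)·(8237/17) = 2085/17.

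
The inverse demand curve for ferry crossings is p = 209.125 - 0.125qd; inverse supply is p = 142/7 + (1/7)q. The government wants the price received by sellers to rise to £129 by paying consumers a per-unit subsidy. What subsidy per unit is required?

At a seller price of 129, quantity supplied is -142 + 7·129 = 761.
Buyers absorb 761 only when they pay pb = 209.125 − 0.125·761 = 114.
s = ps − pb = 129 − 114 = 15.

Required subsidy s = £15 per unit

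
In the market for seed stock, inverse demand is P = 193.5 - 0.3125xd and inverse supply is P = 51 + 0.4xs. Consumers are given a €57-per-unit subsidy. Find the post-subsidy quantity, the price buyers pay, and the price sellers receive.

Pre-subsidy: 193.5 - 0.3125x = 51 + 0.4x gives x* = 200 and P* = 131.
With the rebate, buyers effectively pay Pb = Ps − 57, where Ps is the price sellers receive.
On the curves, Pb = 193.5 - 0.3125x and Ps = 51 + 0.4x; the wedge Ps − Pb = 57 gives 51 + 0.4x − (193.5 - 0.3125x) = 57, so x' = 280.
Then Pb = 193.5 − 0.3125·280 = 106 and Ps = 51 + 0.4·280 = 163.

x' = 280; buyers pay €106; sellers receive €163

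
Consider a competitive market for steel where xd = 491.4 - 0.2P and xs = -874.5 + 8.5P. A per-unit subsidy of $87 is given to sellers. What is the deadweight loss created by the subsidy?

Deadweight loss = $739.5

Pre-subsidy: 491.4 - 0.2P = -874.5 + 8.5P gives P* = 157, x* = 460.
With the subsidy, sellers receive Ps = Pb + 87 for each unit, where Pb is the price buyers pay.
Supply in terms of Pb becomes xs = -874.5 + 8.5(Pb + 87) = -135 + 8.5Pb. Setting this equal to demand: 491.4 - 0.2Pb = -135 + 8.5Pb, so Pb = 72.
Sellers receive Ps = 72 + 87 = 159; x' = 491.4 − 0.2·72 = 477.
The subsidy expands output by 477 − 460 = 17 past the efficient level; on those units the gap between marginal cost and willingness to pay runs from 0 up to 87.
DWL = ½ × 87 × 17 = 739.5.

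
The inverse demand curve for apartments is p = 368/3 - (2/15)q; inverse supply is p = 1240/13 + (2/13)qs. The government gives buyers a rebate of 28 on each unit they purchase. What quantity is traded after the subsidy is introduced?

Pre-subsidy: 368/3 - (2/15)q = 1240/13 + (2/13)q gives q* = 95 and p* = 110.
With the rebate, buyers effectively pay pb = ps − 28, where ps is the price sellers receive.
On the curves, pb = 368/3 - (2/15)q and ps = 1240/13 + (2/13)q; the wedge ps − pb = 28 gives 1240/13 + (2/13)q − (368/3 - (2/15)q) = 28, so q' = 192.5.
Then pb = 368/3 − (2/15)·192.5 = 97 and ps = 1240/13 + (2/13)·192.5 = 125.

q' = 192.5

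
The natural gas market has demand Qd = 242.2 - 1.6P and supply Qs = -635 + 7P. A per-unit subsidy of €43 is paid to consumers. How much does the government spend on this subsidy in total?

Government cost = €5805

Pre-subsidy: 242.2 - 1.6P = -635 + 7P gives P* = 102, Q* = 79.
With the rebate, buyers effectively pay Pb = Ps − 43, where Ps is the price sellers receive.
Demand in terms of Ps becomes Qd = 242.2 − 1.6(Ps − 43) = 311 - 1.6Ps. Setting this equal to supply: 311 - 1.6Ps = -635 + 7Ps, so Ps = 110.
Buyers pay Pb = 110 − 43 = 67; Q' = -635 + 7·110 = 135.
Government outlay = subsidy × quantity = 43 × 135 = 5805.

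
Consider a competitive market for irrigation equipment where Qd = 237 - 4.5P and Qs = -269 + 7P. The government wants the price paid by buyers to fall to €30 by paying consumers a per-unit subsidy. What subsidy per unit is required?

At a buyer price of 30, quantity demanded is 237 − 4.5·30 = 102.
Sellers supply 102 only when they receive Ps with -269 + 7·Ps = 102, i.e. Ps = 53.
s = Ps − Pb = 53 − 30 = 23.

Required subsidy s = €23 per unit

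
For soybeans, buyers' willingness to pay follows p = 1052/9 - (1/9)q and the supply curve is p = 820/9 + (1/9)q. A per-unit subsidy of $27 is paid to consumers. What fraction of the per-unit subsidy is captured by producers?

Producer share = 0.5

Pre-subsidy: 1052/9 - (1/9)q = 820/9 + (1/9)q gives q* = 116 and p* = 104.
With the rebate, buyers effectively pay pb = ps − 27, where ps is the price sellers receive.
On the curves, pb = 1052/9 - (1/9)q and ps = 820/9 + (1/9)q; the wedge ps − pb = 27 gives 820/9 + (1/9)q − (1052/9 - (1/9)q) = 27, so q' = 237.5.
Then pb = 1052/9 − (1/9)·237.5 = 90.5 and ps = 820/9 + (1/9)·237.5 = 117.5.
Buyers' price falls by p* − pb = 104 − 90.5 = 13.5; sellers' price rises by ps − p* = 117.5 − 104 = 13.5.
So producers capture 13.5/27 = 0.5 of each unit of subsidy.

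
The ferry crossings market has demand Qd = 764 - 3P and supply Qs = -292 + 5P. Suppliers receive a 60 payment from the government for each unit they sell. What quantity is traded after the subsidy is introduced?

Pre-subsidy: 764 - 3P = -292 + 5P gives P* = 132, Q* = 368.
With the subsidy, sellers receive Ps = Pb + 60 for each unit, where Pb is the price buyers pay.
Supply in terms of Pb becomes Qs = -292 + 5(Pb + 60) = 8 + 5Pb. Setting this equal to demand: 764 - 3Pb = 8 + 5Pb, so Pb = 94.5.
Sellers receive Ps = 94.5 + 60 = 154.5; Q' = 764 − 3·94.5 = 480.5.

Q' = 480.5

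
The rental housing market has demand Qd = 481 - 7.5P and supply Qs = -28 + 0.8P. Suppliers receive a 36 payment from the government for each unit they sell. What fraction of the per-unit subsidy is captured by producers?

Pre-subsidy: 481 - 7.5P = -28 + 0.8P gives P* = 5090/83, Q* = 1748/83.
With the subsidy, sellers receive Ps = Pb + 36 for each unit, where Pb is the price buyers pay.
Supply in terms of Pb becomes Qs = -28 + 0.8(Pb + 36) = 0.8 + 0.8Pb. Setting this equal to demand: 481 - 7.5Pb = 0.8 + 0.8Pb, so Pb = 4802/83.
Sellers receive Ps = 4802/83 + 36 = 7790/83; Q' = 481 − 7.5·(4802/83) = 3908/83.
Buyers' price falls by P* − Pb = 5090/83 − 4802/83 = 288/83; sellers' price rises by Ps − P* = 7790/83 − 5090/83 = 2700/83.
So producers capture (2700/83)/36 = 75/83 of each unit of subsidy.

Producer share = 75/83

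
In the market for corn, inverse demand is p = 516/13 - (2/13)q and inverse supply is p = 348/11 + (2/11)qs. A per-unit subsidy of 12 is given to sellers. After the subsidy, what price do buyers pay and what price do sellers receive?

Pre-subsidy: 516/13 - (2/13)q = 348/11 + (2/11)q gives q* = 24 and p* = 36.
With the subsidy, sellers receive ps = pb + 12 for each unit, where pb is the price buyers pay.
On the curves, pb = 516/13 - (2/13)q and ps = 348/11 + (2/11)q; the wedge ps − pb = 12 gives 348/11 + (2/11)q − (516/13 - (2/13)q) = 12, so q' = 59.75.
Then pb = 516/13 − (2/13)·59.75 = 30.5 and ps = 348/11 + (2/11)·59.75 = 42.5.

Buyers pay 30.5; sellers receive 42.5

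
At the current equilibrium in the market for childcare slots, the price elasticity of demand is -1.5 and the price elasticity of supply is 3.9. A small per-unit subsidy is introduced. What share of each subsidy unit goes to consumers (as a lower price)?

For a small subsidy around the equilibrium, the benefit split depends on the relative slopes, which at a point are proportional to the elasticities.
Buyer share = εs/(εs + |εd|) = 3.9/(3.9 + 1.5) = 13/18; seller share = |εd|/(εs + |εd|) = 5/18.

Consumer share = 13/18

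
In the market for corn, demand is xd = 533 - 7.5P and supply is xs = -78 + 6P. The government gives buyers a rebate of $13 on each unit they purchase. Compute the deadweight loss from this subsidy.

Deadweight loss = 845/3

Pre-subsidy: 533 - 7.5P = -78 + 6P gives P* = 1222/27, x* = 1742/9.
With the rebate, buyers effectively pay Pb = Ps − 13, where Ps is the price sellers receive.
Demand in terms of Ps becomes xd = 533 − 7.5(Ps − 13) = 630.5 - 7.5Ps. Setting this equal to supply: 630.5 - 7.5Ps = -78 + 6Ps, so Ps = 1417/27.
Buyers pay Pb = 1417/27 − 13 = 1066/27; x' = -78 + 6·(1417/27) = 2132/9.
The subsidy expands output by 2132/9 − 1742/9 = 130/3 past the efficient level; on those units the gap between marginal cost and willingness to pay runs from 0 up to 13.
DWL = ½ × 13 × 130/3 = 845/3.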